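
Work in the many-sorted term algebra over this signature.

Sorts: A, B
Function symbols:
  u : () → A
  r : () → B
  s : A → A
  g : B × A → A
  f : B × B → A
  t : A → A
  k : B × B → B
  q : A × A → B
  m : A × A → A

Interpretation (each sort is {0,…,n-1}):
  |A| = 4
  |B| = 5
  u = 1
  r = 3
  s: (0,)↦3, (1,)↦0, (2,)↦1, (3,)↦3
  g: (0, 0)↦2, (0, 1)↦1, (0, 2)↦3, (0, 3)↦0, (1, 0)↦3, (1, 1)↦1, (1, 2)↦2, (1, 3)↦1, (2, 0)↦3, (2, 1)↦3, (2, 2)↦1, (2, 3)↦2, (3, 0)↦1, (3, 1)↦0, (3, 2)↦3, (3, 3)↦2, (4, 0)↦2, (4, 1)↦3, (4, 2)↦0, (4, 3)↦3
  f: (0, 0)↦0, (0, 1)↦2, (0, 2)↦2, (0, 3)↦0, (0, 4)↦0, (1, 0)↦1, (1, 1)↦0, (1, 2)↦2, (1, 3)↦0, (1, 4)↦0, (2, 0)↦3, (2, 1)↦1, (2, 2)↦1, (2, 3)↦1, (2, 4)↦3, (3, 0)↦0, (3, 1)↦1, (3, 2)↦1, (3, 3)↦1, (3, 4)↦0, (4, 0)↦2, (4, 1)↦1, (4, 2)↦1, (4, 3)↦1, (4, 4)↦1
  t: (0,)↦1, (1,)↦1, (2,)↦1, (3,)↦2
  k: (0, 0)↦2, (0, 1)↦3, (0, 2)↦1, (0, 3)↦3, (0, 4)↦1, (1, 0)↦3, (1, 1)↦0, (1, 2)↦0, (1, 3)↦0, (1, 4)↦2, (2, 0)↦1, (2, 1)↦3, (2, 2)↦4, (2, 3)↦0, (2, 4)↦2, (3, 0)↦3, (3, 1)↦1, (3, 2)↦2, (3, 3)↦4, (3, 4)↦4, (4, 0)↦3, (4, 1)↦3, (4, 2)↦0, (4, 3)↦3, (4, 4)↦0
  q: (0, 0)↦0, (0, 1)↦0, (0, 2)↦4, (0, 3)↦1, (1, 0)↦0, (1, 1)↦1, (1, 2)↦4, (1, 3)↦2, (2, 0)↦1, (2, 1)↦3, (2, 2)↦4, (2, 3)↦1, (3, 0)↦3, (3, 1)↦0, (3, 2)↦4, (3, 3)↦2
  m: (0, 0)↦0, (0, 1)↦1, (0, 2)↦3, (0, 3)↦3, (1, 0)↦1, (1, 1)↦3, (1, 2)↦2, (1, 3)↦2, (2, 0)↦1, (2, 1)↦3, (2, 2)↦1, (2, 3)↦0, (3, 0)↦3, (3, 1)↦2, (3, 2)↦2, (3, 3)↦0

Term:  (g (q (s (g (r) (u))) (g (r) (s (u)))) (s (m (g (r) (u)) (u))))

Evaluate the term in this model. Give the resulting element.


  r = 3
  u = 1
  (g (r) (u)) = g(3, 1) = 0
  (s (g (r) (u))) = s(0,) = 3
  r = 3
  u = 1
  (s (u)) = s(1,) = 0
  (g (r) (s (u))) = g(3, 0) = 1
  (q (s (g (r) (u))) (g (r) (s (u)))) = q(3, 1) = 0
  r = 3
  u = 1
  (g (r) (u)) = g(3, 1) = 0
  u = 1
  (m (g (r) (u)) (u)) = m(0, 1) = 1
  (s (m (g (r) (u)) (u))) = s(1,) = 0
  (g (q (s (g (r) (u))) (g (r) (s (u)))) (s (m (g (r) (u)) (u)))) = g(0, 0) = 2

value = 2


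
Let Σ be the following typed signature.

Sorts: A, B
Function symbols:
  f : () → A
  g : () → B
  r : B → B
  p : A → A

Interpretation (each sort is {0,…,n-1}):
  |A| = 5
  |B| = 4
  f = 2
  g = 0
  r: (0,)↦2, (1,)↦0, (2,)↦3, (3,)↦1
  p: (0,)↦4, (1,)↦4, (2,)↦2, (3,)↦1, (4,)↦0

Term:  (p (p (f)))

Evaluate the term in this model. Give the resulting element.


value = 2

  f = 2
  (p (f)) = p(2,) = 2
  (p (p (f))) = p(2,) = 2


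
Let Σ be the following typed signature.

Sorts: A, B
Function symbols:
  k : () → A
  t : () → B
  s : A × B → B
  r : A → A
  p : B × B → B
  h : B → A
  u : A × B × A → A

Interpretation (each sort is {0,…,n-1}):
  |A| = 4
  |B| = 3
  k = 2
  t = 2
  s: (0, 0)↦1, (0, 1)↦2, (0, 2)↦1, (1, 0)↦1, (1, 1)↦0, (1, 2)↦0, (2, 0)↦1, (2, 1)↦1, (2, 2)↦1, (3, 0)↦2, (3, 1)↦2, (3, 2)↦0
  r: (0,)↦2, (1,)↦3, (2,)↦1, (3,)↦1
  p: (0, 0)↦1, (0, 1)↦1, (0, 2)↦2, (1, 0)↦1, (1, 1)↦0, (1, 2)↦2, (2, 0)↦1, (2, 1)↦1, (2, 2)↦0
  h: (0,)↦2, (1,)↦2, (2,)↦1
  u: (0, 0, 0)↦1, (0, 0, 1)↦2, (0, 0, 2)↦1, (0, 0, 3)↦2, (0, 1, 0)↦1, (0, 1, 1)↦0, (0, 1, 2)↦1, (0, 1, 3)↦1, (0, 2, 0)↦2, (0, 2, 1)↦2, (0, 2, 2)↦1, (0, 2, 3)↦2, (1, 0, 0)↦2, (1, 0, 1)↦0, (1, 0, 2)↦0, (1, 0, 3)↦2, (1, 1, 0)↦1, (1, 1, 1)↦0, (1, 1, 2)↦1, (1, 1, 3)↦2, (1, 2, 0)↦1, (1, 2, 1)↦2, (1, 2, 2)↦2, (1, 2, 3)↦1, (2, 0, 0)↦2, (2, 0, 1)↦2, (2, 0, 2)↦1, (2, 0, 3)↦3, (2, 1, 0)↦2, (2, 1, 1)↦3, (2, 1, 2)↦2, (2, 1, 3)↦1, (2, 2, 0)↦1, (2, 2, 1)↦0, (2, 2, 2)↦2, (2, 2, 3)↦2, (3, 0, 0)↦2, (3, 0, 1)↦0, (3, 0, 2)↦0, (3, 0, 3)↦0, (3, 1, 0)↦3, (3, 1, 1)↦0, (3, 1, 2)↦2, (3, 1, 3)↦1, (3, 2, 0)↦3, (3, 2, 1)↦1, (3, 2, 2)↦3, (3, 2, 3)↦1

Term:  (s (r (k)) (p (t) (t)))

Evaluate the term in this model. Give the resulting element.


value = 1

  k = 2
  (r (k)) = r(2,) = 1
  t = 2
  t = 2
  (p (t) (t)) = p(2, 2) = 0
  (s (r (k)) (p (t) (t))) = s(1, 0) = 1


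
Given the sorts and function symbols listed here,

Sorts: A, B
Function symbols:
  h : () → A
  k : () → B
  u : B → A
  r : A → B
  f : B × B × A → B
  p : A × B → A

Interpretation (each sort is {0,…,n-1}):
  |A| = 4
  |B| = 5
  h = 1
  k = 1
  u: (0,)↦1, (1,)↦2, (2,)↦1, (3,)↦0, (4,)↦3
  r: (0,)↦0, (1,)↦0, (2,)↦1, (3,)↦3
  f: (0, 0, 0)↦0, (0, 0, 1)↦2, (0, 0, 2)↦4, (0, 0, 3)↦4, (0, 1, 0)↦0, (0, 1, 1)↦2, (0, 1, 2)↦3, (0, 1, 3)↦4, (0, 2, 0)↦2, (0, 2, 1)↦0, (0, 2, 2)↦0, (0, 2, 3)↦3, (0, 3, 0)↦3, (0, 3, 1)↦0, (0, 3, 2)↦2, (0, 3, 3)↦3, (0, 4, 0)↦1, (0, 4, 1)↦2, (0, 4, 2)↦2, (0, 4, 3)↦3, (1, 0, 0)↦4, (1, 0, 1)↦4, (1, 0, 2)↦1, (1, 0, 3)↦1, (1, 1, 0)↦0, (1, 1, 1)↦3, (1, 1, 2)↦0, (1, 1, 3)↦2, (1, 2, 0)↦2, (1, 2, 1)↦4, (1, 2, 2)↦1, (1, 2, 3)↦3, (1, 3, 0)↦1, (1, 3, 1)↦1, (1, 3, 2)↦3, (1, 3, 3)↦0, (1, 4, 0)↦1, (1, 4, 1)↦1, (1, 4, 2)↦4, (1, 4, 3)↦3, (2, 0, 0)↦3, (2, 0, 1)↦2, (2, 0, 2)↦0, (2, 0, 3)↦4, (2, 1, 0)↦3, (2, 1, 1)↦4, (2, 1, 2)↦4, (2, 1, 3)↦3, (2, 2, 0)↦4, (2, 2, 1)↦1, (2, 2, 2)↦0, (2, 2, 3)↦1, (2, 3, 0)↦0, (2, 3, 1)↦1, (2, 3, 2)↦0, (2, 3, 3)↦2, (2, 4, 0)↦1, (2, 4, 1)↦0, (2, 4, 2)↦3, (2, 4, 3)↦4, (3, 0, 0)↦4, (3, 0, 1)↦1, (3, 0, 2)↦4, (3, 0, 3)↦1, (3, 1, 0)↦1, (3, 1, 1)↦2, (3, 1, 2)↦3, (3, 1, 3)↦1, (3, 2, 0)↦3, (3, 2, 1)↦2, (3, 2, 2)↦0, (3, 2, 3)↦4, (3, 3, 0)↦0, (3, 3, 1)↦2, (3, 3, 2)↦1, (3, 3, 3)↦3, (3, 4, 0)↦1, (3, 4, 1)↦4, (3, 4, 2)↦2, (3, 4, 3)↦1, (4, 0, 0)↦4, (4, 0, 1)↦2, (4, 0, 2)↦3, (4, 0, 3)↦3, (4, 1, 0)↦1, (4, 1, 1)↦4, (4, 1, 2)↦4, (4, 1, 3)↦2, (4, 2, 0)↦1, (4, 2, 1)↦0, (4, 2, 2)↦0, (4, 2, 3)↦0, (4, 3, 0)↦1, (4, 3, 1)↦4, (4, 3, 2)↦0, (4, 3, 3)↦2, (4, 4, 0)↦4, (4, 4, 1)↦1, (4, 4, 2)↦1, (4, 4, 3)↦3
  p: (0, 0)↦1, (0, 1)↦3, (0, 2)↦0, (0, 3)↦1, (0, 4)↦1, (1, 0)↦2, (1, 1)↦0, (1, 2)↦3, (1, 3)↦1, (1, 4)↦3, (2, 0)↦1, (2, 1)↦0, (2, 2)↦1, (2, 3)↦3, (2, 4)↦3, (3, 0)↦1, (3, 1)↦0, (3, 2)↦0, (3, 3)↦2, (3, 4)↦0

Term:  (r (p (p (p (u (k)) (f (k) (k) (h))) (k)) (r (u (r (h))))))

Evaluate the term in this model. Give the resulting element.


value = 0

  k = 1
  (u (k)) = u(1,) = 2
  k = 1
  k = 1
  h = 1
  (f (k) (k) (h)) = f(1, 1, 1) = 3
  (p (u (k)) (f (k) (k) (h))) = p(2, 3) = 3
  k = 1
  (p (p (u (k)) (f (k) (k) (h))) (k)) = p(3, 1) = 0
  h = 1
  (r (h)) = r(1,) = 0
  (u (r (h))) = u(0,) = 1
  (r (u (r (h)))) = r(1,) = 0
  (p (p (p (u (k)) (f (k) (k) (h))) (k)) (r (u (r (h))))) = p(0, 0) = 1
  (r (p (p (p (u (k)) (f (k) (k) (h))) (k)) (r (u (r (h)))))) = r(1,) = 0


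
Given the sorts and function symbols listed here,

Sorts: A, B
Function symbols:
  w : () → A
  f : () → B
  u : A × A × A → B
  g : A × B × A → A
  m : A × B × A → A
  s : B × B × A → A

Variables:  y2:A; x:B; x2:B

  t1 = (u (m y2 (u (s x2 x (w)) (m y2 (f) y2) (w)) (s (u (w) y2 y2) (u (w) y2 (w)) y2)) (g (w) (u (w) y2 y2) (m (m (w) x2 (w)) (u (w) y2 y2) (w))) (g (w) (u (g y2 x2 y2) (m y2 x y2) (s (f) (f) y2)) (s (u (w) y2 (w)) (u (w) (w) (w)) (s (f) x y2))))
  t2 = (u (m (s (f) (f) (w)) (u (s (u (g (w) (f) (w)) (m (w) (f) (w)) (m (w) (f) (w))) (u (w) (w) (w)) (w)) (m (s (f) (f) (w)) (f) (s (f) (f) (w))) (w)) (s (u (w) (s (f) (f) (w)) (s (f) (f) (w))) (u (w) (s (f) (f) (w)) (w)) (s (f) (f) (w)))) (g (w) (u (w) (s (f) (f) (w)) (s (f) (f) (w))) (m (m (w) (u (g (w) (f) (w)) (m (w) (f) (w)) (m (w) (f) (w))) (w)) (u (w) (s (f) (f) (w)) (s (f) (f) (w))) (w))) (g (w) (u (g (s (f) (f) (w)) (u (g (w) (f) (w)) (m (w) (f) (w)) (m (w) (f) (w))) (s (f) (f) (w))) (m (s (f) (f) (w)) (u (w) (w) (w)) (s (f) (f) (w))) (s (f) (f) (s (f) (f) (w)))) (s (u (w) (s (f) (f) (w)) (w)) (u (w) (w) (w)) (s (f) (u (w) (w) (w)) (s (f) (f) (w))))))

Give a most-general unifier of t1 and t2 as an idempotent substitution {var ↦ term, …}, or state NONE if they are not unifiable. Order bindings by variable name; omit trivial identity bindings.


{x ↦ (u (w) (w) (w)), x2 ↦ (u (g (w) (f) (w)) (m (w) (f) (w)) (m (w) (f) (w))), y2 ↦ (s (f) (f) (w))}


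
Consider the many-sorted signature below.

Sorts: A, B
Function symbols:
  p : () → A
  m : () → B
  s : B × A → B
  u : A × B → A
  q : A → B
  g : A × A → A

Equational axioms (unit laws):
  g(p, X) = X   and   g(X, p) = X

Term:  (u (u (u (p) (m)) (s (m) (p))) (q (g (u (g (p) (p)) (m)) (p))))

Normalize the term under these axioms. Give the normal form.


1. (u (u (u (p) (m)) (s (m) (p))) (q (g (u (g (p) (p)) (m)) (p))))  →  (u (u (u (p) (m)) (s (m) (p))) (q (u (g (p) (p)) (m))))
2. (u (u (u (p) (m)) (s (m) (p))) (q (u (g (p) (p)) (m))))  →  (u (u (u (p) (m)) (s (m) (p))) (q (u (p) (m))))

normal form = (u (u (u (p) (m)) (s (m) (p))) (q (u (p) (m))))


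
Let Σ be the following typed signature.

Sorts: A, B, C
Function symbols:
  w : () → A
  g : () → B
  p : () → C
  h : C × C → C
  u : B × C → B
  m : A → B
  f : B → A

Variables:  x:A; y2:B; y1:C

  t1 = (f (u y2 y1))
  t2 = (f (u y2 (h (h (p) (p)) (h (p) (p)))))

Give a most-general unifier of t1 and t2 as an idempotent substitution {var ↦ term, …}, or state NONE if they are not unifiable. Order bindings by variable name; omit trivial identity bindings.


{y1 ↦ (h (h (p) (p)) (h (p) (p)))}


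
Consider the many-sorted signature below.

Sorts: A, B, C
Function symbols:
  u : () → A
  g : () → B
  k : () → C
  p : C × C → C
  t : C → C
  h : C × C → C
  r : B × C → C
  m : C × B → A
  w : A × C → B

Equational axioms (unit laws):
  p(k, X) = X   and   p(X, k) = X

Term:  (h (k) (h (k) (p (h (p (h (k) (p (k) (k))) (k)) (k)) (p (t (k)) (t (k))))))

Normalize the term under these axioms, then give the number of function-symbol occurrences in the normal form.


size = 15

1. (h (k) (h (k) (p (h (p (h (k) (p (k) (k))) (k)) (k)) (p (t (k)) (t (k))))))  →  (h (k) (h (k) (p (h (h (k) (p (k) (k))) (k)) (p (t (k)) (t (k))))))
2. (h (k) (h (k) (p (h (h (k) (p (k) (k))) (k)) (p (t (k)) (t (k))))))  →  (h (k) (h (k) (p (h (h (k) (k)) (k)) (p (t (k)) (t (k))))))
normal form: (h (k) (h (k) (p (h (h (k) (k)) (k)) (p (t (k)) (t (k))))))


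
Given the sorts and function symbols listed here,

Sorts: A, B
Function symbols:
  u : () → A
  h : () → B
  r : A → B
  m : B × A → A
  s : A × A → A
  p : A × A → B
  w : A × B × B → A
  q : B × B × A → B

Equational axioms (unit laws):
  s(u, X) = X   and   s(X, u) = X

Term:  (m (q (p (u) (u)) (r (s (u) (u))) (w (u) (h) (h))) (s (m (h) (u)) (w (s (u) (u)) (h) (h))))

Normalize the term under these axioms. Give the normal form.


normal form = (m (q (p (u) (u)) (r (u)) (w (u) (h) (h))) (s (m (h) (u)) (w (u) (h) (h))))

1. (m (q (p (u) (u)) (r (s (u) (u))) (w (u) (h) (h))) (s (m (h) (u)) (w (s (u) (u)) (h) (h))))  →  (m (q (p (u) (u)) (r (u)) (w (u) (h) (h))) (s (m (h) (u)) (w (s (u) (u)) (h) (h))))
2. (m (q (p (u) (u)) (r (u)) (w (u) (h) (h))) (s (m (h) (u)) (w (s (u) (u)) (h) (h))))  →  (m (q (p (u) (u)) (r (u)) (w (u) (h) (h))) (s (m (h) (u)) (w (u) (h) (h))))


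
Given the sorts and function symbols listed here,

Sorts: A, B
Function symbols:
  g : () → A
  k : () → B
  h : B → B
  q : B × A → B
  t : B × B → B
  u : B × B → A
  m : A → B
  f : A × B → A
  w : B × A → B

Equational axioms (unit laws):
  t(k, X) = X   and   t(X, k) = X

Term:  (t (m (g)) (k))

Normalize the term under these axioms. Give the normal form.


1. (t (m (g)) (k))  →  (m (g))

normal form = (m (g))


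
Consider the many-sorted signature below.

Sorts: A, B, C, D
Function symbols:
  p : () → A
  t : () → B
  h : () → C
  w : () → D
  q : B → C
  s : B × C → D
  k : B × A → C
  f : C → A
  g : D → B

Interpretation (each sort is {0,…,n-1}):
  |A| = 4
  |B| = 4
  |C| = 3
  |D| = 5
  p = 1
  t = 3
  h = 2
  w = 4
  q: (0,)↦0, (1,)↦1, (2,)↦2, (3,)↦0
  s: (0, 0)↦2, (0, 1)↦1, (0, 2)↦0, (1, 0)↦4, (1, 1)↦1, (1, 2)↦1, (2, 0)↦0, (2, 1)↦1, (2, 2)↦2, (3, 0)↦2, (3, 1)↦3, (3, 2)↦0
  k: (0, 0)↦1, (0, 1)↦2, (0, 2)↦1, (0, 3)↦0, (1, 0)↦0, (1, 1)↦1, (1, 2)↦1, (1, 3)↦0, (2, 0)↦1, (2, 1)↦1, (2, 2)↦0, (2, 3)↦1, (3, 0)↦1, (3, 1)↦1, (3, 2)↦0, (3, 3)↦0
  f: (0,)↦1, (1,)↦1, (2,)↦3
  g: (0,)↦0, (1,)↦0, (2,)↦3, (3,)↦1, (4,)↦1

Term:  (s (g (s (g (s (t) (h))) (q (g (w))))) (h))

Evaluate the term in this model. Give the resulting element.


value = 0

  t = 3
  h = 2
  (s (t) (h)) = s(3, 2) = 0
  (g (s (t) (h))) = g(0,) = 0
  w = 4
  (g (w)) = g(4,) = 1
  (q (g (w))) = q(1,) = 1
  (s (g (s (t) (h))) (q (g (w)))) = s(0, 1) = 1
  (g (s (g (s (t) (h))) (q (g (w))))) = g(1,) = 0
  h = 2
  (s (g (s (g (s (t) (h))) (q (g (w))))) (h)) = s(0, 2) = 0


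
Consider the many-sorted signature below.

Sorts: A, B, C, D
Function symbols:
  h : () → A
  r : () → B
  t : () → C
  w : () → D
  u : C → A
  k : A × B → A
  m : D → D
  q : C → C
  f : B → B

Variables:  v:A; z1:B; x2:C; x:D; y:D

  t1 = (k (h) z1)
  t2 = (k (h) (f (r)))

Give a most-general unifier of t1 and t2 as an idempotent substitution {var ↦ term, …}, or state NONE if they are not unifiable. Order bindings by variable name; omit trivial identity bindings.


{z1 ↦ (f (r))}


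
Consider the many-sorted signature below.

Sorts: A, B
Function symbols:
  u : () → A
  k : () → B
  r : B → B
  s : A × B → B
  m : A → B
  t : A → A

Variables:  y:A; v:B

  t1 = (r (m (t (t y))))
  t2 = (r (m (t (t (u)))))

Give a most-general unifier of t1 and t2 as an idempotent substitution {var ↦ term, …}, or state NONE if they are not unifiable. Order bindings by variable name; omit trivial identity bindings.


{y ↦ (u)}


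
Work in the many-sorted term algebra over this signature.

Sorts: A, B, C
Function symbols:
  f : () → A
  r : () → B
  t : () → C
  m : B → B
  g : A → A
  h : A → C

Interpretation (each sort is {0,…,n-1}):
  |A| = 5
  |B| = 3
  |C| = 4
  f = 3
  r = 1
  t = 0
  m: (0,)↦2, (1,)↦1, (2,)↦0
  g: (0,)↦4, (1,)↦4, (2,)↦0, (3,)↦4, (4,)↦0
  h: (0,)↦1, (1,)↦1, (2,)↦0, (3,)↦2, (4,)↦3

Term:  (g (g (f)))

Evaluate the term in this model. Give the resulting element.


  f = 3
  (g (f)) = g(3,) = 4
  (g (g (f))) = g(4,) = 0

value = 0


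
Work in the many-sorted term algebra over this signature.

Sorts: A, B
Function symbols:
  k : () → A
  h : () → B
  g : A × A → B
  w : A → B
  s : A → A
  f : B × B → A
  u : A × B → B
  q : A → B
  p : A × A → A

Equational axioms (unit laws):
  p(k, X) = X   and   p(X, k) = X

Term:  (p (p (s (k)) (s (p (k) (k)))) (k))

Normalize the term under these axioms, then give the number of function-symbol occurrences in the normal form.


size = 5

1. (p (p (s (k)) (s (p (k) (k)))) (k))  →  (p (s (k)) (s (p (k) (k))))
2. (p (s (k)) (s (p (k) (k))))  →  (p (s (k)) (s (k)))
normal form: (p (s (k)) (s (k)))


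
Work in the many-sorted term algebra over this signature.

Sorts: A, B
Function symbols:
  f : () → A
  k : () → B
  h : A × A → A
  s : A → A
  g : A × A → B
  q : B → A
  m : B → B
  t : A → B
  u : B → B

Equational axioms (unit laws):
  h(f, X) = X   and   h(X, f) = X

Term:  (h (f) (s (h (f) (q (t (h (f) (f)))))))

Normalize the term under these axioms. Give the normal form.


normal form = (s (q (t (f))))

1. (h (f) (s (h (f) (q (t (h (f) (f)))))))  →  (s (h (f) (q (t (h (f) (f))))))
2. (s (h (f) (q (t (h (f) (f))))))  →  (s (q (t (h (f) (f)))))
3. (s (q (t (h (f) (f)))))  →  (s (q (t (f))))


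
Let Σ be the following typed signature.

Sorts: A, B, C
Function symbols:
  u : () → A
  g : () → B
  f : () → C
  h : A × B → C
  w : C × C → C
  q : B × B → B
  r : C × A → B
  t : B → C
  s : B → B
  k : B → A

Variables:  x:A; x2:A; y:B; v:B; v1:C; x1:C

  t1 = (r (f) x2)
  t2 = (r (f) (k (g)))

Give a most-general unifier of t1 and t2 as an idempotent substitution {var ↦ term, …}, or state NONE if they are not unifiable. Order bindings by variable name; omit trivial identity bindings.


{x2 ↦ (k (g))}


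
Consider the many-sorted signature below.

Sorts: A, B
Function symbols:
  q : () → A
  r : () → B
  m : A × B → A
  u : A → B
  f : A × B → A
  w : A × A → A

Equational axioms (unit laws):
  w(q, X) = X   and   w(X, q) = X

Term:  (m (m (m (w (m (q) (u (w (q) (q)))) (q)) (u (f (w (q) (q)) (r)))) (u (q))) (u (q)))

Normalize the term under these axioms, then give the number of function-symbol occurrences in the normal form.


size = 15

1. (m (m (m (w (m (q) (u (w (q) (q)))) (q)) (u (f (w (q) (q)) (r)))) (u (q))) (u (q)))  →  (m (m (m (m (q) (u (w (q) (q)))) (u (f (w (q) (q)) (r)))) (u (q))) (u (q)))
2. (m (m (m (m (q) (u (w (q) (q)))) (u (f (w (q) (q)) (r)))) (u (q))) (u (q)))  →  (m (m (m (m (q) (u (q))) (u (f (w (q) (q)) (r)))) (u (q))) (u (q)))
3. (m (m (m (m (q) (u (q))) (u (f (w (q) (q)) (r)))) (u (q))) (u (q)))  →  (m (m (m (m (q) (u (q))) (u (f (q) (r)))) (u (q))) (u (q)))
normal form: (m (m (m (m (q) (u (q))) (u (f (q) (r)))) (u (q))) (u (q)))


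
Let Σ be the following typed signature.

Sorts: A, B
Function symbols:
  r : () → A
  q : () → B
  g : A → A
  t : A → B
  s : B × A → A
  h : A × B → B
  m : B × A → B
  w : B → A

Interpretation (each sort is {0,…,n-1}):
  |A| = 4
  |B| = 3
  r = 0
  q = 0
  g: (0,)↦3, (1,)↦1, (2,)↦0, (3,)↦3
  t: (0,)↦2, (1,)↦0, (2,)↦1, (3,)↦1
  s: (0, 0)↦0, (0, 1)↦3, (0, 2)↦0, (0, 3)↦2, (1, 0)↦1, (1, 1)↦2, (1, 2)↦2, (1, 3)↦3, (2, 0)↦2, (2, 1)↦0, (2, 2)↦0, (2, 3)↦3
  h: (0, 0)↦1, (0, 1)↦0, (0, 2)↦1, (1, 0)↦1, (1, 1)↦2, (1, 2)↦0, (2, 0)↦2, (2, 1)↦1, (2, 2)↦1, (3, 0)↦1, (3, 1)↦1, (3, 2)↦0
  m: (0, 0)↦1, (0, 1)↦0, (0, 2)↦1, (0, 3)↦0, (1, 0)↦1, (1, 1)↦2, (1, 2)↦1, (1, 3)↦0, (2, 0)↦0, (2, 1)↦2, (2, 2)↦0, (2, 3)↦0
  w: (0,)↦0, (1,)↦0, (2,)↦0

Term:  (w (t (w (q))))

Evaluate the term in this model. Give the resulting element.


  q = 0
  (w (q)) = w(0,) = 0
  (t (w (q))) = t(0,) = 2
  (w (t (w (q)))) = w(2,) = 0

value = 0


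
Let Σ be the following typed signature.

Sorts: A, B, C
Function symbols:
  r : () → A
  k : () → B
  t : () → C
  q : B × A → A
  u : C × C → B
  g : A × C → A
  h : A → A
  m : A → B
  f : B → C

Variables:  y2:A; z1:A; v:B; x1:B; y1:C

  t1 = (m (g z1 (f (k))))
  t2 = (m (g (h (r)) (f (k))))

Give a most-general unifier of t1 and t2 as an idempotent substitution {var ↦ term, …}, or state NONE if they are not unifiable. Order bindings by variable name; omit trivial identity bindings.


{z1 ↦ (h (r))}


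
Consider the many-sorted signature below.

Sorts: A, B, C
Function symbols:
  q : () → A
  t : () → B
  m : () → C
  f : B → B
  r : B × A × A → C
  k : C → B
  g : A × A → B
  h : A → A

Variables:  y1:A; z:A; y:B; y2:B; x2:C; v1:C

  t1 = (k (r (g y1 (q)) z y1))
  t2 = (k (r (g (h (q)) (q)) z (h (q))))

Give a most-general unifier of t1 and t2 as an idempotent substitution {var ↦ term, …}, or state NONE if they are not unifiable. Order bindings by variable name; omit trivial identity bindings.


{y1 ↦ (h (q))}


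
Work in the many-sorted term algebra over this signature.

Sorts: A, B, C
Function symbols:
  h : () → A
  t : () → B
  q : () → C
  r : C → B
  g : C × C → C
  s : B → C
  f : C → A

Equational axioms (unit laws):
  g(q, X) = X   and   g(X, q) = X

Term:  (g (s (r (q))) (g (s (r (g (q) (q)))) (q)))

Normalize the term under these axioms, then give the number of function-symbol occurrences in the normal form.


1. (g (s (r (q))) (g (s (r (g (q) (q)))) (q)))  →  (g (s (r (q))) (s (r (g (q) (q)))))
2. (g (s (r (q))) (s (r (g (q) (q)))))  →  (g (s (r (q))) (s (r (q))))
normal form: (g (s (r (q))) (s (r (q))))

size = 7


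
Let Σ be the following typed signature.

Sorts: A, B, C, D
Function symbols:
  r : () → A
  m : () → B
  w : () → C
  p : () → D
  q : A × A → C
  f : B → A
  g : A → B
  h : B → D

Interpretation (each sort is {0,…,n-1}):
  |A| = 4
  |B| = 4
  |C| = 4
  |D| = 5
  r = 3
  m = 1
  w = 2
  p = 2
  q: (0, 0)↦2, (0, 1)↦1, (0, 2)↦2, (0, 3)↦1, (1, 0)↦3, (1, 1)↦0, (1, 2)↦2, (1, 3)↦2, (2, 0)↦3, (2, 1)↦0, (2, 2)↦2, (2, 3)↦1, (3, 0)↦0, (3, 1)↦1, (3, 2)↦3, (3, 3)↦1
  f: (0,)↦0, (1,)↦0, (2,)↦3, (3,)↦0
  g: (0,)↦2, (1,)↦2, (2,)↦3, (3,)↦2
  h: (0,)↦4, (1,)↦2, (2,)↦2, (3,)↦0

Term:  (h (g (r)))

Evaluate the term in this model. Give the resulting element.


  r = 3
  (g (r)) = g(3,) = 2
  (h (g (r))) = h(2,) = 2

value = 2


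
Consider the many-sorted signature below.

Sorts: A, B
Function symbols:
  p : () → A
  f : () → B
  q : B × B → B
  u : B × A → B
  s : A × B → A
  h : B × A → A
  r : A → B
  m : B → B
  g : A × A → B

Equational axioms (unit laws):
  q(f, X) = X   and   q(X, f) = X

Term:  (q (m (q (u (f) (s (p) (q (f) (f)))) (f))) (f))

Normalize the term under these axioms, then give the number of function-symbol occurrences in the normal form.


size = 6

1. (q (m (q (u (f) (s (p) (q (f) (f)))) (f))) (f))  →  (m (q (u (f) (s (p) (q (f) (f)))) (f)))
2. (m (q (u (f) (s (p) (q (f) (f)))) (f)))  →  (m (u (f) (s (p) (q (f) (f)))))
3. (m (u (f) (s (p) (q (f) (f)))))  →  (m (u (f) (s (p) (f))))
normal form: (m (u (f) (s (p) (f))))


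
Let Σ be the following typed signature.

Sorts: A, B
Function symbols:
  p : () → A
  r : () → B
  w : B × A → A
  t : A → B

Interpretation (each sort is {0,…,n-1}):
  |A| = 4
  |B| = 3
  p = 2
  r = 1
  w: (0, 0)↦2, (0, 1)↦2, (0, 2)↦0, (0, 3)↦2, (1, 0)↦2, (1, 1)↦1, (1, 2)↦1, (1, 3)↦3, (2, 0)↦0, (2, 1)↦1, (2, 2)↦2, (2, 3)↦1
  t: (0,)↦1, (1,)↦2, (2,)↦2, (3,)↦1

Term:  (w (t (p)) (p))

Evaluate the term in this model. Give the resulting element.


value = 2

  p = 2
  (t (p)) = t(2,) = 2
  p = 2
  (w (t (p)) (p)) = w(2, 2) = 2


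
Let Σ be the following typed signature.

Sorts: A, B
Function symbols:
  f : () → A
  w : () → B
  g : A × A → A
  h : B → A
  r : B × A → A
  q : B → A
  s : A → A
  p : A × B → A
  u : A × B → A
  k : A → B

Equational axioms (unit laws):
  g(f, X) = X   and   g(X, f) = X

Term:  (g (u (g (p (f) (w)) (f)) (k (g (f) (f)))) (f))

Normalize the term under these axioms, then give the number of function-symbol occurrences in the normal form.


size = 6

1. (g (u (g (p (f) (w)) (f)) (k (g (f) (f)))) (f))  →  (u (g (p (f) (w)) (f)) (k (g (f) (f))))
2. (u (g (p (f) (w)) (f)) (k (g (f) (f))))  →  (u (p (f) (w)) (k (g (f) (f))))
3. (u (p (f) (w)) (k (g (f) (f))))  →  (u (p (f) (w)) (k (f)))
normal form: (u (p (f) (w)) (k (f)))


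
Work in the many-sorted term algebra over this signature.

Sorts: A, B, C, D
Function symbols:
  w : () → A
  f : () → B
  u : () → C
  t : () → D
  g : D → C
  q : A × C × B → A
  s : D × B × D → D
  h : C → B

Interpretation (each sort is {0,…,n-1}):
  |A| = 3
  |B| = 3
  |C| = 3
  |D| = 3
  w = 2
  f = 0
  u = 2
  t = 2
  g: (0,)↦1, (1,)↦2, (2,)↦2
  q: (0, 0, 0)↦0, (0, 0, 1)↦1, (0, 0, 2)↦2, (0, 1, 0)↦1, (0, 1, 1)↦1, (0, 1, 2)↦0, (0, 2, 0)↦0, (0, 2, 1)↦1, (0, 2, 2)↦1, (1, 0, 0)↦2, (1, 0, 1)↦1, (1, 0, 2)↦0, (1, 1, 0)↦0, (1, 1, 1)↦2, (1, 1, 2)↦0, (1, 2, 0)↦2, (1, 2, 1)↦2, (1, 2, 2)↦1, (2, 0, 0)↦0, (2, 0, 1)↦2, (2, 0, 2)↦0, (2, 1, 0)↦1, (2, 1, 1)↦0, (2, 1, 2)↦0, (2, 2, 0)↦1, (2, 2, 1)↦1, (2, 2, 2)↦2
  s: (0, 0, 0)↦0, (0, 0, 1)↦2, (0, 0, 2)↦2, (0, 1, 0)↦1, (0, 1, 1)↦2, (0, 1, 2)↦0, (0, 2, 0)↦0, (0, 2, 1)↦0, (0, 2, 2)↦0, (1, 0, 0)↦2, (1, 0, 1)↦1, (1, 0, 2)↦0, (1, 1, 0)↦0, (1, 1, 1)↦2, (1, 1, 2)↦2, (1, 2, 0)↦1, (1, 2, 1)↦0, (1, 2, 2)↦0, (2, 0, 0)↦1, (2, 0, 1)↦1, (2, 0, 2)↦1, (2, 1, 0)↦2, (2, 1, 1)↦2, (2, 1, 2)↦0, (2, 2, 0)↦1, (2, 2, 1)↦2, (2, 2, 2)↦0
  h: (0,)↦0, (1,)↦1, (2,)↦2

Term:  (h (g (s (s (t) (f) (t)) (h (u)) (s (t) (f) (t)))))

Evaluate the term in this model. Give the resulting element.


  t = 2
  f = 0
  t = 2
  (s (t) (f) (t)) = s(2, 0, 2) = 1
  u = 2
  (h (u)) = h(2,) = 2
  t = 2
  f = 0
  t = 2
  (s (t) (f) (t)) = s(2, 0, 2) = 1
  (s (s (t) (f) (t)) (h (u)) (s (t) (f) (t))) = s(1, 2, 1) = 0
  (g (s (s (t) (f) (t)) (h (u)) (s (t) (f) (t)))) = g(0,) = 1
  (h (g (s (s (t) (f) (t)) (h (u)) (s (t) (f) (t))))) = h(1,) = 1

value = 1


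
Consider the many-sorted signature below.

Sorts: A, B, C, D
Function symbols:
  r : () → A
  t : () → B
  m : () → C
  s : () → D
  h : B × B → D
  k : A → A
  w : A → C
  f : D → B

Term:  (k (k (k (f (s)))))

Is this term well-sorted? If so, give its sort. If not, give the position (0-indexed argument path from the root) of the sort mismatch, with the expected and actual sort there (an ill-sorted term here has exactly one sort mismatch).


ill-sorted at position [0, 0, 0]: expected A, got B

        (s) : D
      (f (s)) : B
    (k (f (s))) : ✗ arg 0 at [0, 0, 0] has sort B, expected A


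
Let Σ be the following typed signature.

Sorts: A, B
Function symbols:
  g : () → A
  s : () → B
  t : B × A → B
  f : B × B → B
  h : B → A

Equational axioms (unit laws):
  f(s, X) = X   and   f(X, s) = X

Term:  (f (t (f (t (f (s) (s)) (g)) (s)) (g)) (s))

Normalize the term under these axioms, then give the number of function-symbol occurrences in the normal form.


1. (f (t (f (t (f (s) (s)) (g)) (s)) (g)) (s))  →  (t (f (t (f (s) (s)) (g)) (s)) (g))
2. (t (f (t (f (s) (s)) (g)) (s)) (g))  →  (t (t (f (s) (s)) (g)) (g))
3. (t (t (f (s) (s)) (g)) (g))  →  (t (t (s) (g)) (g))
normal form: (t (t (s) (g)) (g))

size = 5


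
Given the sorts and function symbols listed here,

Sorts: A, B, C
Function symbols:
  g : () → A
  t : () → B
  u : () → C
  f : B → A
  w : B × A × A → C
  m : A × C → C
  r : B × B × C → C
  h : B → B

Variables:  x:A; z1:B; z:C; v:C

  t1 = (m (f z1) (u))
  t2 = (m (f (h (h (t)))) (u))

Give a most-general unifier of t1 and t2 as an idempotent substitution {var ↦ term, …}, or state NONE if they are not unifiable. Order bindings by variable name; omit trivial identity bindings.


{z1 ↦ (h (h (t)))}


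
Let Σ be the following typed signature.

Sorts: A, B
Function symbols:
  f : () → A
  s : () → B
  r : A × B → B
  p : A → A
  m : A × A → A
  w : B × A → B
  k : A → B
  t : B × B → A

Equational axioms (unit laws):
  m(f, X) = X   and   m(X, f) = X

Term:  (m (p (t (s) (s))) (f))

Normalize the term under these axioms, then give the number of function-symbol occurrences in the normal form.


1. (m (p (t (s) (s))) (f))  →  (p (t (s) (s)))
normal form: (p (t (s) (s)))

size = 4


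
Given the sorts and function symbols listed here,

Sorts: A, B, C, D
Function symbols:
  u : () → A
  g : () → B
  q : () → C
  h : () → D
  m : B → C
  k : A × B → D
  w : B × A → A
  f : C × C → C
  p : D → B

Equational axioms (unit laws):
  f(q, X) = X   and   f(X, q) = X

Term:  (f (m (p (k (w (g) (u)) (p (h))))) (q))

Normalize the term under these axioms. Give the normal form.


1. (f (m (p (k (w (g) (u)) (p (h))))) (q))  →  (m (p (k (w (g) (u)) (p (h)))))

normal form = (m (p (k (w (g) (u)) (p (h)))))


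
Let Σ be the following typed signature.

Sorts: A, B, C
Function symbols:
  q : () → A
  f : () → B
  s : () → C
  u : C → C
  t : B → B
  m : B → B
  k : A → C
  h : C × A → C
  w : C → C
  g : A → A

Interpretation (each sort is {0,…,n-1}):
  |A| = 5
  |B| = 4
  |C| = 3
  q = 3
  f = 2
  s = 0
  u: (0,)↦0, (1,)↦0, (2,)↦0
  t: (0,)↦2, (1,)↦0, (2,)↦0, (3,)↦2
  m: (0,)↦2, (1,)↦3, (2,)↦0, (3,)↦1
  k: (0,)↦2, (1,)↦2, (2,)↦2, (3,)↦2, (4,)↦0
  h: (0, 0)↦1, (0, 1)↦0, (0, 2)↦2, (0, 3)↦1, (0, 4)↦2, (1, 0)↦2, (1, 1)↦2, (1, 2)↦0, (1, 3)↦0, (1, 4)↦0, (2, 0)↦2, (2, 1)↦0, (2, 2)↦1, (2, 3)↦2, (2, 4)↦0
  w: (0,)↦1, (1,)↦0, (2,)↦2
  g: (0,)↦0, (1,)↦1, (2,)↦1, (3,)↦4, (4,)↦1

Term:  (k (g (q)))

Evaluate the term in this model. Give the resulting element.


  q = 3
  (g (q)) = g(3,) = 4
  (k (g (q))) = k(4,) = 0

value = 0


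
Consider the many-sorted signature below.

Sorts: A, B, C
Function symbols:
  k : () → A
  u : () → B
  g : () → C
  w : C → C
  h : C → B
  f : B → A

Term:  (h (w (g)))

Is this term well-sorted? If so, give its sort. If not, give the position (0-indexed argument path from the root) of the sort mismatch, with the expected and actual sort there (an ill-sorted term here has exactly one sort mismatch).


    (g) : C
  (w (g)) : C
(h (w (g))) : B

well-sorted; sort = B


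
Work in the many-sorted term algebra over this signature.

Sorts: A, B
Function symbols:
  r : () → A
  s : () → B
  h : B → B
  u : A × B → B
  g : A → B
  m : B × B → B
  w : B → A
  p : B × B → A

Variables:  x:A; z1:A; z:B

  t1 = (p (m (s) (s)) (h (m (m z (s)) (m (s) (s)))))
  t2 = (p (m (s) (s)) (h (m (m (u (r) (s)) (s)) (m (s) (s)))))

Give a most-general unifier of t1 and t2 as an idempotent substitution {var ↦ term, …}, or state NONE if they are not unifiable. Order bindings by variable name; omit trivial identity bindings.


{z ↦ (u (r) (s))}


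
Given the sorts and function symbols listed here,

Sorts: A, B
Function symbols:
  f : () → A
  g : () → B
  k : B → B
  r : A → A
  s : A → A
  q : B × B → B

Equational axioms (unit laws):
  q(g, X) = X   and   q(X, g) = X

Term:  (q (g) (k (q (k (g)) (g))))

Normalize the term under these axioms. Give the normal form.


1. (q (g) (k (q (k (g)) (g))))  →  (k (q (k (g)) (g)))
2. (k (q (k (g)) (g)))  →  (k (k (g)))

normal form = (k (k (g)))


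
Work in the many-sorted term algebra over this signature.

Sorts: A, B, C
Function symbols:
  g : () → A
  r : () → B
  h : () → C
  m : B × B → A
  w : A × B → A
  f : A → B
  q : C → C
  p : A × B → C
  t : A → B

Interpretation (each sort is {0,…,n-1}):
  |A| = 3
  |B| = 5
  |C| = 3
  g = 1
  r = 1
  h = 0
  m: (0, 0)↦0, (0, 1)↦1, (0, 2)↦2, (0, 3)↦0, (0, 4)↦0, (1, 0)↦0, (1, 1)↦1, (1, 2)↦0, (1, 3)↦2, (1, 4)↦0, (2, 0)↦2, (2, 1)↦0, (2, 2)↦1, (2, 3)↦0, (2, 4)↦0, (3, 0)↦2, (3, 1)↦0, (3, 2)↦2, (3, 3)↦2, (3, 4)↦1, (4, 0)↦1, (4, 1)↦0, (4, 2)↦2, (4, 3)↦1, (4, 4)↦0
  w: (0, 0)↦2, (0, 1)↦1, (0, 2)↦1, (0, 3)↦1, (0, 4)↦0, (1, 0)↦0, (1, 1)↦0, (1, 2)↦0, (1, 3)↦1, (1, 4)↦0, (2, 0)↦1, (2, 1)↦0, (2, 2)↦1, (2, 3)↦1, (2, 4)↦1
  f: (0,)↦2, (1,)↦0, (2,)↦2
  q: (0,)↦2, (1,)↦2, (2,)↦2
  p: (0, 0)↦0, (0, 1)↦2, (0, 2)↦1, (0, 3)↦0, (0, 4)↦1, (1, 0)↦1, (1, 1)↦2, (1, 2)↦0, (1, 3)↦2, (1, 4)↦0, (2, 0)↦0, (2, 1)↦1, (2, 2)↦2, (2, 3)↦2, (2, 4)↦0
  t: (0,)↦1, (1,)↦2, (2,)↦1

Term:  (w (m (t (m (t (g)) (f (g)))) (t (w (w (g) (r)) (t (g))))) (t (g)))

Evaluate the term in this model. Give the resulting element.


  g = 1
  (t (g)) = t(1,) = 2
  g = 1
  (f (g)) = f(1,) = 0
  (m (t (g)) (f (g))) = m(2, 0) = 2
  (t (m (t (g)) (f (g)))) = t(2,) = 1
  g = 1
  r = 1
  (w (g) (r)) = w(1, 1) = 0
  g = 1
  (t (g)) = t(1,) = 2
  (w (w (g) (r)) (t (g))) = w(0, 2) = 1
  (t (w (w (g) (r)) (t (g)))) = t(1,) = 2
  (m (t (m (t (g)) (f (g)))) (t (w (w (g) (r)) (t (g))))) = m(1, 2) = 0
  g = 1
  (t (g)) = t(1,) = 2
  (w (m (t (m (t (g)) (f (g)))) (t (w (w (g) (r)) (t (g))))) (t (g))) = w(0, 2) = 1

value = 1


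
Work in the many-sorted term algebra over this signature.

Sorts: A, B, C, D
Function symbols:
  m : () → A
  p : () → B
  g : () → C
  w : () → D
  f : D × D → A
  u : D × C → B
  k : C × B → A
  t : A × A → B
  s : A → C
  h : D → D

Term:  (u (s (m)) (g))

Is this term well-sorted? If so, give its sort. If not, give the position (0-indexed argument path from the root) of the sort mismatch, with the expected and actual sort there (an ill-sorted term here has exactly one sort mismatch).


    (m) : A
  (s (m)) : C
  (g) : C
(u (s (m)) (g)) : ✗ arg 0 at [0] has sort C, expected D

ill-sorted at position [0]: expected D, got C


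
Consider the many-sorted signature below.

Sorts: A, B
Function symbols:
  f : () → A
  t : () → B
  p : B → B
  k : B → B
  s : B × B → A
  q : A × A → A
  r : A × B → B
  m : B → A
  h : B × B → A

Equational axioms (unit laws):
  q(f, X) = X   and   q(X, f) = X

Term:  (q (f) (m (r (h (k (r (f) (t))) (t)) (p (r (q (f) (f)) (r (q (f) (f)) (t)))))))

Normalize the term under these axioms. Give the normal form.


normal form = (m (r (h (k (r (f) (t))) (t)) (p (r (f) (r (f) (t))))))

1. (q (f) (m (r (h (k (r (f) (t))) (t)) (p (r (q (f) (f)) (r (q (f) (f)) (t)))))))  →  (m (r (h (k (r (f) (t))) (t)) (p (r (q (f) (f)) (r (q (f) (f)) (t))))))
2. (m (r (h (k (r (f) (t))) (t)) (p (r (q (f) (f)) (r (q (f) (f)) (t))))))  →  (m (r (h (k (r (f) (t))) (t)) (p (r (f) (r (q (f) (f)) (t))))))
3. (m (r (h (k (r (f) (t))) (t)) (p (r (f) (r (q (f) (f)) (t))))))  →  (m (r (h (k (r (f) (t))) (t)) (p (r (f) (r (f) (t))))))


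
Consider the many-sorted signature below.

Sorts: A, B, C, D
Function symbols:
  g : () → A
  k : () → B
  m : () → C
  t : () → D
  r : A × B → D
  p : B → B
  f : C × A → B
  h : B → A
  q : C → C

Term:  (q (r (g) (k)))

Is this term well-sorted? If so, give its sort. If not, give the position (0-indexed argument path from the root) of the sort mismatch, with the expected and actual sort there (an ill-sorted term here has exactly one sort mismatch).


ill-sorted at position [0]: expected C, got D

    (g) : A
    (k) : B
  (r (g) (k)) : D
(q (r (g) (k))) : ✗ arg 0 at [0] has sort D, expected C


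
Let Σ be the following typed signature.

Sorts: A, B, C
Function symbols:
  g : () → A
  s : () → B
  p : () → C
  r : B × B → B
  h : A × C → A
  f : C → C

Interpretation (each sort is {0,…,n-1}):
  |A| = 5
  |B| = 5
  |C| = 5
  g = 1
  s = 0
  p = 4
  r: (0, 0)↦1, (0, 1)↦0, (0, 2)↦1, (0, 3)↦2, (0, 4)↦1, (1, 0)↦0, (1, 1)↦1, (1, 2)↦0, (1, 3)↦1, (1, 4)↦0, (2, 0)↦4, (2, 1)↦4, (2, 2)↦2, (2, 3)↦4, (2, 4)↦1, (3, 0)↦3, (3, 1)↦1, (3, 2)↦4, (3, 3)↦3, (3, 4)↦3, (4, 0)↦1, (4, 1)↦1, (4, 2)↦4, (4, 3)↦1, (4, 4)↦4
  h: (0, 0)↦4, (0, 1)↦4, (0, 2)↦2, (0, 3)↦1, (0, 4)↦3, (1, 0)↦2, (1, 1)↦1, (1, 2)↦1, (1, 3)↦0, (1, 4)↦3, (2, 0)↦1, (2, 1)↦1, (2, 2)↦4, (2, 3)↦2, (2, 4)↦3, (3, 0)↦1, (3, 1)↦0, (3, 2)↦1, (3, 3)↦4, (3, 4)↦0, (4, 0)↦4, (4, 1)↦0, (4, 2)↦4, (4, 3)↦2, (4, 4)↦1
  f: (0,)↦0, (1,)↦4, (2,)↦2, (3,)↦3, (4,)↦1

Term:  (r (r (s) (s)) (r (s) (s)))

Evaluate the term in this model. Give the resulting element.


  s = 0
  s = 0
  (r (s) (s)) = r(0, 0) = 1
  s = 0
  s = 0
  (r (s) (s)) = r(0, 0) = 1
  (r (r (s) (s)) (r (s) (s))) = r(1, 1) = 1

value = 1


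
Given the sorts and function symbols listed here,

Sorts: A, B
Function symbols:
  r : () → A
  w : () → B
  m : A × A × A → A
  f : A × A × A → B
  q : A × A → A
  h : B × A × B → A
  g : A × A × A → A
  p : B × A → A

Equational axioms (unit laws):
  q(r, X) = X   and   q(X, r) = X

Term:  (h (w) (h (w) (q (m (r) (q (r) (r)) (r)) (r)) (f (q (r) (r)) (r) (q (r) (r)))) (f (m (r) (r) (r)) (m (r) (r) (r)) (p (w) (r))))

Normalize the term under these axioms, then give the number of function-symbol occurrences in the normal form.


1. (h (w) (h (w) (q (m (r) (q (r) (r)) (r)) (r)) (f (q (r) (r)) (r) (q (r) (r)))) (f (m (r) (r) (r)) (m (r) (r) (r)) (p (w) (r))))  →  (h (w) (h (w) (m (r) (q (r) (r)) (r)) (f (q (r) (r)) (r) (q (r) (r)))) (f (m (r) (r) (r)) (m (r) (r) (r)) (p (w) (r))))
2. (h (w) (h (w) (m (r) (q (r) (r)) (r)) (f (q (r) (r)) (r) (q (r) (r)))) (f (m (r) (r) (r)) (m (r) (r) (r)) (p (w) (r))))  →  (h (w) (h (w) (m (r) (r) (r)) (f (q (r) (r)) (r) (q (r) (r)))) (f (m (r) (r) (r)) (m (r) (r) (r)) (p (w) (r))))
3. (h (w) (h (w) (m (r) (r) (r)) (f (q (r) (r)) (r) (q (r) (r)))) (f (m (r) (r) (r)) (m (r) (r) (r)) (p (w) (r))))  →  (h (w) (h (w) (m (r) (r) (r)) (f (r) (r) (q (r) (r)))) (f (m (r) (r) (r)) (m (r) (r) (r)) (p (w) (r))))
4. (h (w) (h (w) (m (r) (r) (r)) (f (r) (r) (q (r) (r)))) (f (m (r) (r) (r)) (m (r) (r) (r)) (p (w) (r))))  →  (h (w) (h (w) (m (r) (r) (r)) (f (r) (r) (r))) (f (m (r) (r) (r)) (m (r) (r) (r)) (p (w) (r))))
normal form: (h (w) (h (w) (m (r) (r) (r)) (f (r) (r) (r))) (f (m (r) (r) (r)) (m (r) (r) (r)) (p (w) (r))))

size = 24


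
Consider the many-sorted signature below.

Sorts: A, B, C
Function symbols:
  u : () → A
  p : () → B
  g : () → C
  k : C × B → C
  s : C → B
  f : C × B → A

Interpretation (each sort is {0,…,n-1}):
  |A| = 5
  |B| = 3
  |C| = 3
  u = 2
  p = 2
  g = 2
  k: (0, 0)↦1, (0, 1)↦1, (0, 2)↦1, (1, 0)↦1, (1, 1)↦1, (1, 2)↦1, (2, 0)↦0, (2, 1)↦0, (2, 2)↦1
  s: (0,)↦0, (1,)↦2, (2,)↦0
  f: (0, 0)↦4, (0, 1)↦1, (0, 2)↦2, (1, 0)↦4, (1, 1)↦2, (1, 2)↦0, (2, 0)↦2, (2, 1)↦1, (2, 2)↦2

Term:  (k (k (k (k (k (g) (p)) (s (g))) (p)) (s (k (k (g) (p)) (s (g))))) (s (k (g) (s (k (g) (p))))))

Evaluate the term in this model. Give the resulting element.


  g = 2
  p = 2
  (k (g) (p)) = k(2, 2) = 1
  g = 2
  (s (g)) = s(2,) = 0
  (k (k (g) (p)) (s (g))) = k(1, 0) = 1
  p = 2
  (k (k (k (g) (p)) (s (g))) (p)) = k(1, 2) = 1
  g = 2
  p = 2
  (k (g) (p)) = k(2, 2) = 1
  g = 2
  (s (g)) = s(2,) = 0
  (k (k (g) (p)) (s (g))) = k(1, 0) = 1
  (s (k (k (g) (p)) (s (g)))) = s(1,) = 2
  (k (k (k (k (g) (p)) (s (g))) (p)) (s (k (k (g) (p)) (s (g))))) = k(1, 2) = 1
  g = 2
  g = 2
  p = 2
  (k (g) (p)) = k(2, 2) = 1
  (s (k (g) (p))) = s(1,) = 2
  (k (g) (s (k (g) (p)))) = k(2, 2) = 1
  (s (k (g) (s (k (g) (p))))) = s(1,) = 2
  (k (k (k (k (k (g) (p)) (s (g))) (p)) (s (k (k (g) (p)) (s (g))))) (s (k (g) (s (k (g) (p)))))) = k(1, 2) = 1

value = 1


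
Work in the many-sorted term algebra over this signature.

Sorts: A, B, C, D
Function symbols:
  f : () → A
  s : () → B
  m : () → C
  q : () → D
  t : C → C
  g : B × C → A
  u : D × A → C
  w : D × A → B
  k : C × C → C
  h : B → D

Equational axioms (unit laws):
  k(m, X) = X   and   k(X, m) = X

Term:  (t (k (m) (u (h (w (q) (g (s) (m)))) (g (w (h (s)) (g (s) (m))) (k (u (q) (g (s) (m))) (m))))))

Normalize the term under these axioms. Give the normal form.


normal form = (t (u (h (w (q) (g (s) (m)))) (g (w (h (s)) (g (s) (m))) (u (q) (g (s) (m))))))

1. (t (k (m) (u (h (w (q) (g (s) (m)))) (g (w (h (s)) (g (s) (m))) (k (u (q) (g (s) (m))) (m))))))  →  (t (u (h (w (q) (g (s) (m)))) (g (w (h (s)) (g (s) (m))) (k (u (q) (g (s) (m))) (m)))))
2. (t (u (h (w (q) (g (s) (m)))) (g (w (h (s)) (g (s) (m))) (k (u (q) (g (s) (m))) (m)))))  →  (t (u (h (w (q) (g (s) (m)))) (g (w (h (s)) (g (s) (m))) (u (q) (g (s) (m))))))


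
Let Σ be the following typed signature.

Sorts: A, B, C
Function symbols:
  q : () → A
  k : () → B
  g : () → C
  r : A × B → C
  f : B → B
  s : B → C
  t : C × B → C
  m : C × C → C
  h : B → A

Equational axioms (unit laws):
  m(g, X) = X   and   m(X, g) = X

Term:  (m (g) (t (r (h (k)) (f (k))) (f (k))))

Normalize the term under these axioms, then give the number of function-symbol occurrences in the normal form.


size = 8

1. (m (g) (t (r (h (k)) (f (k))) (f (k))))  →  (t (r (h (k)) (f (k))) (f (k)))
normal form: (t (r (h (k)) (f (k))) (f (k)))


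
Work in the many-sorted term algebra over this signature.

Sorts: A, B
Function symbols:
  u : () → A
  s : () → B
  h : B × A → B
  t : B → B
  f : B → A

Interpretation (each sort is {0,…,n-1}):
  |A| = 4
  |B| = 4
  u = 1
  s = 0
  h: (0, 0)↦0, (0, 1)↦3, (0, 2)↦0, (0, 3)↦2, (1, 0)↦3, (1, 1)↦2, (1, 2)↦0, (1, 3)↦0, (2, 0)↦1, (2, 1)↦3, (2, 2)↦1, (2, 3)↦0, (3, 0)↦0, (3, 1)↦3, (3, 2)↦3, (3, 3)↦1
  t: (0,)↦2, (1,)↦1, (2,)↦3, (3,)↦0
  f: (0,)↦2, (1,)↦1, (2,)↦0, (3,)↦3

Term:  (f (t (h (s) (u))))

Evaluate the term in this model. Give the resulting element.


  s = 0
  u = 1
  (h (s) (u)) = h(0, 1) = 3
  (t (h (s) (u))) = t(3,) = 0
  (f (t (h (s) (u)))) = f(0,) = 2

value = 2
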